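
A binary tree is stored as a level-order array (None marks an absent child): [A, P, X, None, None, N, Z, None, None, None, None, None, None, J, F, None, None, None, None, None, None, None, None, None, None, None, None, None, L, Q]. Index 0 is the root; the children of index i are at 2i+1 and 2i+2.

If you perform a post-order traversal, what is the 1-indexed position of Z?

Post-order visits the left subtree, then the right subtree, then the node.
At A: go left to P.
  P is a leaf — visit P.
At A: go right to X.
  At X: go left to N.
    N is a leaf — visit N.
  At X: go right to Z.
    At Z: go left to J.
      At J: no left child.
      At J: go right to L.
        L is a leaf — visit L.
      Visit J.
    At Z: go right to F.
      At F: go left to Q.
        Q is a leaf — visit Q.
      At F: no right child.
      Visit F.
    Visit Z.
  Visit X.
Visit A.
Full post-order sequence: P, N, L, J, Q, F, Z, X, A.

7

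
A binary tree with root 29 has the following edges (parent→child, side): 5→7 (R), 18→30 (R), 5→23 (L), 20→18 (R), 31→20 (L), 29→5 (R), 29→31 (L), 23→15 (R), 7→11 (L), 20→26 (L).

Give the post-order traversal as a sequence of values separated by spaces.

26 30 18 20 31 15 23 11 7 5 29

Post-order visits the left subtree, then the right subtree, then the node.
At 29: go left to 31.
  At 31: go left to 20.
    At 20: go left to 26.
      26 is a leaf — visit 26.
    At 20: go right to 18.
      At 18: no left child.
      At 18: go right to 30.
        30 is a leaf — visit 30.
      Visit 18.
    Visit 20.
  At 31: no right child.
  Visit 31.
At 29: go right to 5.
  At 5: go left to 23.
    At 23: no left child.
    At 23: go right to 15.
      15 is a leaf — visit 15.
    Visit 23.
  At 5: go right to 7.
    At 7: go left to 11.
      11 is a leaf — visit 11.
    At 7: no right child.
    Visit 7.
  Visit 5.
Visit 29.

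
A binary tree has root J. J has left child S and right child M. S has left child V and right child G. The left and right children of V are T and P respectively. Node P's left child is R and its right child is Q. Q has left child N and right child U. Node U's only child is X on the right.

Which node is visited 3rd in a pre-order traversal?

V

Pre-order visits the node, then its left subtree, then its right subtree.
Visit J.
At J: go left to S.
  Visit S.
  At S: go left to V.
    Visit V.
    At V: go left to T.
      T is a leaf — visit T.
    At V: go right to P.
      Visit P.
      At P: go left to R.
        R is a leaf — visit R.
      At P: go right to Q.
        Visit Q.
        At Q: go left to N.
          N is a leaf — visit N.
        At Q: go right to U.
          Visit U.
          At U: no left child.
          At U: go right to X.
            X is a leaf — visit X.
  At S: go right to G.
    G is a leaf — visit G.
At J: go right to M.
  M is a leaf — visit M.
Full pre-order sequence: J, S, V, T, P, R, Q, N, U, X, G, M.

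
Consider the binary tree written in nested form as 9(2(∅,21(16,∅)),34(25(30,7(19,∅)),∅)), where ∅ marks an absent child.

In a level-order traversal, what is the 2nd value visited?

Level-order visits nodes level by level from the root, left to right within each level.
Level 0: 9
Level 1: 2, 34
Level 2: 21, 25
Level 3: 16, 30, 7
Level 4: 19
Full level-order sequence: 9, 2, 34, 21, 25, 16, 30, 7, 19.

2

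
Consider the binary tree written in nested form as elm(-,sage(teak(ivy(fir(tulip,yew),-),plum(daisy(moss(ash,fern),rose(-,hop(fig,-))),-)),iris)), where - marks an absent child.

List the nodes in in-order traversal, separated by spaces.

elm tulip fir yew ivy teak ash moss fern daisy rose fig hop plum sage iris

In-order visits the left subtree, then the node, then the right subtree.
At elm: no left child.
Visit elm.
At elm: go right to sage.
  At sage: go left to teak.
    At teak: go left to ivy.
      At ivy: go left to fir.
        At fir: go left to tulip.
          tulip is a leaf — visit tulip.
        Visit fir.
        At fir: go right to yew.
          yew is a leaf — visit yew.
      Visit ivy.
      At ivy: no right child.
    Visit teak.
    At teak: go right to plum.
      At plum: go left to daisy.
        At daisy: go left to moss.
          At moss: go left to ash.
            ash is a leaf — visit ash.
          Visit moss.
          At moss: go right to fern.
            fern is a leaf — visit fern.
        Visit daisy.
        At daisy: go right to rose.
          At rose: no left child.
          Visit rose.
          At rose: go right to hop.
            At hop: go left to fig.
              fig is a leaf — visit fig.
            Visit hop.
            At hop: no right child.
      Visit plum.
      At plum: no right child.
  Visit sage.
  At sage: go right to iris.
    iris is a leaf — visit iris.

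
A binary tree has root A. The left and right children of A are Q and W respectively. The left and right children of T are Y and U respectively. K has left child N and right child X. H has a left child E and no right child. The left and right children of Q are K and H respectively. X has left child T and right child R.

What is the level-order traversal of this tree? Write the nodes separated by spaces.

Level-order visits nodes level by level from the root, left to right within each level.
Level 0: A
Level 1: Q, W
Level 2: K, H
Level 3: N, X, E
Level 4: T, R
Level 5: Y, U

A Q W K H N X E T R Y U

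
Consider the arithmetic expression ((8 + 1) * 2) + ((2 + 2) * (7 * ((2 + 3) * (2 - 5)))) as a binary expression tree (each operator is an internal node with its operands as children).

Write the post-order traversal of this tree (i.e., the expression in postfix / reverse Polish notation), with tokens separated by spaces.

8 1 + 2 * 2 2 + 7 2 3 + 2 5 - * * * +

Post-order on an expression tree gives postfix notation: for each operator, emit left operand, right operand, then the operator.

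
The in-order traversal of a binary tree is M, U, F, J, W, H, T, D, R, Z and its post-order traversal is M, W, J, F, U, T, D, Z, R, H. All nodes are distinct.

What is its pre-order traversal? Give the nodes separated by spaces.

H U M F J W R D T Z

The last element of post-order is the root; it splits in-order into left and right subtrees.
Root H: left subtree has 5 nodes {M, U, F, J, W}, right has 4 {T, D, R, Z}.
  Root U: left subtree has 1 node {M}, right has 3 {F, J, W}.
    Root F: left subtree has 0 nodes { }, right has 2 {J, W}.
      Root J: left subtree has 0 nodes { }, right has 1 {W}.
  Root R: left subtree has 2 nodes {T, D}, right has 1 {Z}.
    Root D: left subtree has 1 node {T}, right has 0 { }.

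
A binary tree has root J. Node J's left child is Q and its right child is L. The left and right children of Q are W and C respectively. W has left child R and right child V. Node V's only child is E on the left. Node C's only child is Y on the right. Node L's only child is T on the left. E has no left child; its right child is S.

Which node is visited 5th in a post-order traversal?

Post-order visits the left subtree, then the right subtree, then the node.
At J: go left to Q.
  At Q: go left to W.
    At W: go left to R.
      R is a leaf — visit R.
    At W: go right to V.
      At V: go left to E.
        At E: no left child.
        At E: go right to S.
          S is a leaf — visit S.
        Visit E.
      At V: no right child.
      Visit V.
    Visit W.
  At Q: go right to C.
    At C: no left child.
    At C: go right to Y.
      Y is a leaf — visit Y.
    Visit C.
  Visit Q.
At J: go right to L.
  At L: go left to T.
    T is a leaf — visit T.
  At L: no right child.
  Visit L.
Visit J.
Full post-order sequence: R, S, E, V, W, Y, C, Q, T, L, J.

W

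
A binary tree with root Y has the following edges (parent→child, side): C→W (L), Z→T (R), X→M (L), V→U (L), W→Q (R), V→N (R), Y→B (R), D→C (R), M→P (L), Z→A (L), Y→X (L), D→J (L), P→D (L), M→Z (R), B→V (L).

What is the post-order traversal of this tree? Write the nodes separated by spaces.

J Q W C D P A T Z M X U N V B Y

Post-order visits the left subtree, then the right subtree, then the node.
At Y: go left to X.
  At X: go left to M.
    At M: go left to P.
      At P: go left to D.
        At D: go left to J.
          J is a leaf — visit J.
        At D: go right to C.
          At C: go left to W.
            At W: no left child.
            At W: go right to Q.
              Q is a leaf — visit Q.
            Visit W.
          At C: no right child.
          Visit C.
        Visit D.
      At P: no right child.
      Visit P.
    At M: go right to Z.
      At Z: go left to A.
        A is a leaf — visit A.
      At Z: go right to T.
        T is a leaf — visit T.
      Visit Z.
    Visit M.
  At X: no right child.
  Visit X.
At Y: go right to B.
  At B: go left to V.
    At V: go left to U.
      U is a leaf — visit U.
    At V: go right to N.
      N is a leaf — visit N.
    Visit V.
  At B: no right child.
  Visit B.
Visit Y.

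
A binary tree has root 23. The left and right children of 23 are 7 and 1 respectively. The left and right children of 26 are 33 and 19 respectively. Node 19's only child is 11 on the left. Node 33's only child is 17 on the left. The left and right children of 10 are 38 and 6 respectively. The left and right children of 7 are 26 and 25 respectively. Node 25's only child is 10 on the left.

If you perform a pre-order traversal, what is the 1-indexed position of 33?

4

Pre-order visits the node, then its left subtree, then its right subtree.
Visit 23.
At 23: go left to 7.
  Visit 7.
  At 7: go left to 26.
    Visit 26.
    At 26: go left to 33.
      Visit 33.
      At 33: go left to 17.
        17 is a leaf — visit 17.
      At 33: no right child.
    At 26: go right to 19.
      Visit 19.
      At 19: go left to 11.
        11 is a leaf — visit 11.
      At 19: no right child.
  At 7: go right to 25.
    Visit 25.
    At 25: go left to 10.
      Visit 10.
      At 10: go left to 38.
        38 is a leaf — visit 38.
      At 10: go right to 6.
        6 is a leaf — visit 6.
    At 25: no right child.
At 23: go right to 1.
  1 is a leaf — visit 1.
Full pre-order sequence: 23, 7, 26, 33, 17, 19, 11, 25, 10, 38, 6, 1.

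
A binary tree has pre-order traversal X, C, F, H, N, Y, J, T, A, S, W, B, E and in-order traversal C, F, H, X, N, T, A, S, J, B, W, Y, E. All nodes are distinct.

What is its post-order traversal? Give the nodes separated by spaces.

H F C S A T B W J E Y N X

The first element of pre-order is the root; it splits in-order into left and right subtrees.
Root X: left subtree has 3 nodes {C, F, H}, right has 9 {N, T, A, S, J, B, W, Y, E}.
  Root C: left subtree has 0 nodes { }, right has 2 {F, H}.
    Root F: left subtree has 0 nodes { }, right has 1 {H}.
  Root N: left subtree has 0 nodes { }, right has 8 {T, A, S, J, B, W, Y, E}.
    Root Y: left subtree has 6 nodes {T, A, S, J, B, W}, right has 1 {E}.
      Root J: left subtree has 3 nodes {T, A, S}, right has 2 {B, W}.
        Root T: left subtree has 0 nodes { }, right has 2 {A, S}.
          Root A: left subtree has 0 nodes { }, right has 1 {S}.
        Root W: left subtree has 1 node {B}, right has 0 { }.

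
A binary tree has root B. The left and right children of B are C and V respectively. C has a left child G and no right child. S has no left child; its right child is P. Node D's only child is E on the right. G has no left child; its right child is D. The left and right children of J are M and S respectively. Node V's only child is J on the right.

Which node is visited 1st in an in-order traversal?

G

In-order visits the left subtree, then the node, then the right subtree.
At B: go left to C.
  At C: go left to G.
    At G: no left child.
    Visit G.
    At G: go right to D.
      At D: no left child.
      Visit D.
      At D: go right to E.
        E is a leaf — visit E.
  Visit C.
  At C: no right child.
Visit B.
At B: go right to V.
  At V: no left child.
  Visit V.
  At V: go right to J.
    At J: go left to M.
      M is a leaf — visit M.
    Visit J.
    At J: go right to S.
      At S: no left child.
      Visit S.
      At S: go right to P.
        P is a leaf — visit P.
Full in-order sequence: G, D, E, C, B, V, M, J, S, P.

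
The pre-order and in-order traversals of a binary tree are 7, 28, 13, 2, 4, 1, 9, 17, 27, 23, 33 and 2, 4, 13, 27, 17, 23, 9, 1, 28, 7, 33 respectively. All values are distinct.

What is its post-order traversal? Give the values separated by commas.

The first element of pre-order is the root; it splits in-order into left and right subtrees.
Root 7: left subtree has 9 nodes {2, 4, 13, 27, 17, 23, 9, 1, 28}, right has 1 {33}.
  Root 28: left subtree has 8 nodes {2, 4, 13, 27, 17, 23, 9, 1}, right has 0 { }.
    Root 13: left subtree has 2 nodes {2, 4}, right has 5 {27, 17, 23, 9, 1}.
      Root 2: left subtree has 0 nodes { }, right has 1 {4}.
      Root 1: left subtree has 4 nodes {27, 17, 23, 9}, right has 0 { }.
        Root 9: left subtree has 3 nodes {27, 17, 23}, right has 0 { }.
          Root 17: left subtree has 1 node {27}, right has 1 {23}.

4, 2, 27, 23, 17, 9, 1, 13, 28, 33, 7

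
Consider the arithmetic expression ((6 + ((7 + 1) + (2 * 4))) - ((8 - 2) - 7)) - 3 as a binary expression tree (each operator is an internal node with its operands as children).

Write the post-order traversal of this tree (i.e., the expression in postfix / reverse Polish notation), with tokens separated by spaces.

Post-order on an expression tree gives postfix notation: for each operator, emit left operand, right operand, then the operator.

6 7 1 + 2 4 * + + 8 2 - 7 - - 3 -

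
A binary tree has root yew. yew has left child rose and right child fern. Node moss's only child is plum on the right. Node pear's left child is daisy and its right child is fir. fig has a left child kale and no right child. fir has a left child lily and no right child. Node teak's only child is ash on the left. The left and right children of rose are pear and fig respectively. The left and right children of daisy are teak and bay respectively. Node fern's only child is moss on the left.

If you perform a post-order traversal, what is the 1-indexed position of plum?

Post-order visits the left subtree, then the right subtree, then the node.
At yew: go left to rose.
  At rose: go left to pear.
    At pear: go left to daisy.
      At daisy: go left to teak.
        At teak: go left to ash.
          ash is a leaf — visit ash.
        At teak: no right child.
        Visit teak.
      At daisy: go right to bay.
        bay is a leaf — visit bay.
      Visit daisy.
    At pear: go right to fir.
      At fir: go left to lily.
        lily is a leaf — visit lily.
      At fir: no right child.
      Visit fir.
    Visit pear.
  At rose: go right to fig.
    At fig: go left to kale.
      kale is a leaf — visit kale.
    At fig: no right child.
    Visit fig.
  Visit rose.
At yew: go right to fern.
  At fern: go left to moss.
    At moss: no left child.
    At moss: go right to plum.
      plum is a leaf — visit plum.
    Visit moss.
  At fern: no right child.
  Visit fern.
Visit yew.
Full post-order sequence: ash, teak, bay, daisy, lily, fir, pear, kale, fig, rose, plum, moss, fern, yew.

11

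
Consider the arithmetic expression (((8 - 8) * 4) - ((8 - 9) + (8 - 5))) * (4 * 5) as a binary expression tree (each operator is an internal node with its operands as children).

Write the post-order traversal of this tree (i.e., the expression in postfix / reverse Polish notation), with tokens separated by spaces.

8 8 - 4 * 8 9 - 8 5 - + - 4 5 * *

Post-order on an expression tree gives postfix notation: for each operator, emit left operand, right operand, then the operator.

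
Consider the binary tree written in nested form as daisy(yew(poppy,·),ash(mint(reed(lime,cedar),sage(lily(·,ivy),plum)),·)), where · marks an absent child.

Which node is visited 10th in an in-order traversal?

sage

In-order visits the left subtree, then the node, then the right subtree.
At daisy: go left to yew.
  At yew: go left to poppy.
    poppy is a leaf — visit poppy.
  Visit yew.
  At yew: no right child.
Visit daisy.
At daisy: go right to ash.
  At ash: go left to mint.
    At mint: go left to reed.
      At reed: go left to lime.
        lime is a leaf — visit lime.
      Visit reed.
      At reed: go right to cedar.
        cedar is a leaf — visit cedar.
    Visit mint.
    At mint: go right to sage.
      At sage: go left to lily.
        At lily: no left child.
        Visit lily.
        At lily: go right to ivy.
          ivy is a leaf — visit ivy.
      Visit sage.
      At sage: go right to plum.
        plum is a leaf — visit plum.
  Visit ash.
  At ash: no right child.
Full in-order sequence: poppy, yew, daisy, lime, reed, cedar, mint, lily, ivy, sage, plum, ash.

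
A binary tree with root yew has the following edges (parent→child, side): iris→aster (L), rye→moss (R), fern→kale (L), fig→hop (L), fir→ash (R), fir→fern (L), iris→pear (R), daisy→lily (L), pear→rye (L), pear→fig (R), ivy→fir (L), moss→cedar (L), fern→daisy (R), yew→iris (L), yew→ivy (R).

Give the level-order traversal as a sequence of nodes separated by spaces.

Level-order visits nodes level by level from the root, left to right within each level.
Level 0: yew
Level 1: iris, ivy
Level 2: aster, pear, fir
Level 3: rye, fig, fern, ash
Level 4: moss, hop, kale, daisy
Level 5: cedar, lily

yew iris ivy aster pear fir rye fig fern ash moss hop kale daisy cedar lily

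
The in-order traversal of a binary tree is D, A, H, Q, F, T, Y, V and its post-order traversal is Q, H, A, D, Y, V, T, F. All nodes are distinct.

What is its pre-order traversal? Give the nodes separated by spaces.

F D A H Q T V Y

The last element of post-order is the root; it splits in-order into left and right subtrees.
Root F: left subtree has 4 nodes {D, A, H, Q}, right has 3 {T, Y, V}.
  Root D: left subtree has 0 nodes { }, right has 3 {A, H, Q}.
    Root A: left subtree has 0 nodes { }, right has 2 {H, Q}.
      Root H: left subtree has 0 nodes { }, right has 1 {Q}.
  Root T: left subtree has 0 nodes { }, right has 2 {Y, V}.
    Root V: left subtree has 1 node {Y}, right has 0 { }.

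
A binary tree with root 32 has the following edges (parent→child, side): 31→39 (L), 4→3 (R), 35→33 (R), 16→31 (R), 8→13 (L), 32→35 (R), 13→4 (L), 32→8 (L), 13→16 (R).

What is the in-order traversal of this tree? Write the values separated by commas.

In-order visits the left subtree, then the node, then the right subtree.
At 32: go left to 8.
  At 8: go left to 13.
    At 13: go left to 4.
      At 4: no left child.
      Visit 4.
      At 4: go right to 3.
        3 is a leaf — visit 3.
    Visit 13.
    At 13: go right to 16.
      At 16: no left child.
      Visit 16.
      At 16: go right to 31.
        At 31: go left to 39.
          39 is a leaf — visit 39.
        Visit 31.
        At 31: no right child.
  Visit 8.
  At 8: no right child.
Visit 32.
At 32: go right to 35.
  At 35: no left child.
  Visit 35.
  At 35: go right to 33.
    33 is a leaf — visit 33.

4, 3, 13, 16, 39, 31, 8, 32, 35, 33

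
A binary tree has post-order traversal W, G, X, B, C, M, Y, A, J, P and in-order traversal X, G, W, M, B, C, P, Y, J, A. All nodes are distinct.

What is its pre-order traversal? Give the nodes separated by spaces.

The last element of post-order is the root; it splits in-order into left and right subtrees.
Root P: left subtree has 6 nodes {X, G, W, M, B, C}, right has 3 {Y, J, A}.
  Root M: left subtree has 3 nodes {X, G, W}, right has 2 {B, C}.
    Root X: left subtree has 0 nodes { }, right has 2 {G, W}.
      Root G: left subtree has 0 nodes { }, right has 1 {W}.
    Root C: left subtree has 1 node {B}, right has 0 { }.
  Root J: left subtree has 1 node {Y}, right has 1 {A}.

P M X G W C B J Y A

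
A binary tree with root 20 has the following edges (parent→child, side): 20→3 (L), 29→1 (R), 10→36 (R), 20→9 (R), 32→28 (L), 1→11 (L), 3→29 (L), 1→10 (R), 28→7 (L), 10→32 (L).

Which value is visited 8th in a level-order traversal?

Level-order visits nodes level by level from the root, left to right within each level.
Level 0: 20
Level 1: 3, 9
Level 2: 29
Level 3: 1
Level 4: 11, 10
Level 5: 32, 36
Level 6: 28
Level 7: 7
Full level-order sequence: 20, 3, 9, 29, 1, 11, 10, 32, 36, 28, 7.

32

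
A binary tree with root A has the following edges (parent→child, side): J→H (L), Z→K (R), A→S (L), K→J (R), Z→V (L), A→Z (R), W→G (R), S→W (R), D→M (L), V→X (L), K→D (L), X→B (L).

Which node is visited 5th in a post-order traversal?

X

Post-order visits the left subtree, then the right subtree, then the node.
At A: go left to S.
  At S: no left child.
  At S: go right to W.
    At W: no left child.
    At W: go right to G.
      G is a leaf — visit G.
    Visit W.
  Visit S.
At A: go right to Z.
  At Z: go left to V.
    At V: go left to X.
      At X: go left to B.
        B is a leaf — visit B.
      At X: no right child.
      Visit X.
    At V: no right child.
    Visit V.
  At Z: go right to K.
    At K: go left to D.
      At D: go left to M.
        M is a leaf — visit M.
      At D: no right child.
      Visit D.
    At K: go right to J.
      At J: go left to H.
        H is a leaf — visit H.
      At J: no right child.
      Visit J.
    Visit K.
  Visit Z.
Visit A.
Full post-order sequence: G, W, S, B, X, V, M, D, H, J, K, Z, A.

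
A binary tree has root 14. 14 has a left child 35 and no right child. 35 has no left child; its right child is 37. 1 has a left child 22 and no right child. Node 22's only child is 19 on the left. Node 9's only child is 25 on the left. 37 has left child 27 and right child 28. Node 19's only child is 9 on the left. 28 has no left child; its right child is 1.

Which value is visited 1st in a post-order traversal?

27

Post-order visits the left subtree, then the right subtree, then the node.
At 14: go left to 35.
  At 35: no left child.
  At 35: go right to 37.
    At 37: go left to 27.
      27 is a leaf — visit 27.
    At 37: go right to 28.
      At 28: no left child.
      At 28: go right to 1.
        At 1: go left to 22.
          At 22: go left to 19.
            At 19: go left to 9.
              At 9: go left to 25.
                25 is a leaf — visit 25.
              At 9: no right child.
              Visit 9.
            At 19: no right child.
            Visit 19.
          At 22: no right child.
          Visit 22.
        At 1: no right child.
        Visit 1.
      Visit 28.
    Visit 37.
  Visit 35.
At 14: no right child.
Visit 14.
Full post-order sequence: 27, 25, 9, 19, 22, 1, 28, 37, 35, 14.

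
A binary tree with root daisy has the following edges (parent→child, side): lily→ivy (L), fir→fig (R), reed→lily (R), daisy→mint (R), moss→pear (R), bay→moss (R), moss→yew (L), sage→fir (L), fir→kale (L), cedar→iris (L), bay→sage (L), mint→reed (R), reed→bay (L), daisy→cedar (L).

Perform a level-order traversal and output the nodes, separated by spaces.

daisy cedar mint iris reed bay lily sage moss ivy fir yew pear kale fig

Level-order visits nodes level by level from the root, left to right within each level.
Level 0: daisy
Level 1: cedar, mint
Level 2: iris, reed
Level 3: bay, lily
Level 4: sage, moss, ivy
Level 5: fir, yew, pear
Level 6: kale, fig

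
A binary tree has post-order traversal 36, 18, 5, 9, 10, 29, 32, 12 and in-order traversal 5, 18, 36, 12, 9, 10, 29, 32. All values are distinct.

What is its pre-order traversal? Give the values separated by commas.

12, 5, 18, 36, 32, 29, 10, 9

The last element of post-order is the root; it splits in-order into left and right subtrees.
Root 12: left subtree has 3 nodes {5, 18, 36}, right has 4 {9, 10, 29, 32}.
  Root 5: left subtree has 0 nodes { }, right has 2 {18, 36}.
    Root 18: left subtree has 0 nodes { }, right has 1 {36}.
  Root 32: left subtree has 3 nodes {9, 10, 29}, right has 0 { }.
    Root 29: left subtree has 2 nodes {9, 10}, right has 0 { }.
      Root 10: left subtree has 1 node {9}, right has 0 { }.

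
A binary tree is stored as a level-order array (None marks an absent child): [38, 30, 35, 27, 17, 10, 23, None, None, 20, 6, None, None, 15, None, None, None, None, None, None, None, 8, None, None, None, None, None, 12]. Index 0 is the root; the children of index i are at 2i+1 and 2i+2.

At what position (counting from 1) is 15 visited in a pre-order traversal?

Pre-order visits the node, then its left subtree, then its right subtree.
Visit 38.
At 38: go left to 30.
  Visit 30.
  At 30: go left to 27.
    27 is a leaf — visit 27.
  At 30: go right to 17.
    Visit 17.
    At 17: go left to 20.
      20 is a leaf — visit 20.
    At 17: go right to 6.
      Visit 6.
      At 6: go left to 8.
        8 is a leaf — visit 8.
      At 6: no right child.
At 38: go right to 35.
  Visit 35.
  At 35: go left to 10.
    10 is a leaf — visit 10.
  At 35: go right to 23.
    Visit 23.
    At 23: go left to 15.
      Visit 15.
      At 15: go left to 12.
        12 is a leaf — visit 12.
      At 15: no right child.
    At 23: no right child.
Full pre-order sequence: 38, 30, 27, 17, 20, 6, 8, 35, 10, 23, 15, 12.

11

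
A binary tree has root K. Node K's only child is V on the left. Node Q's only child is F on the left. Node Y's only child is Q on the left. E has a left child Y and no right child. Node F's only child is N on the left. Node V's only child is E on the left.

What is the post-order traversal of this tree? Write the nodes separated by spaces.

N F Q Y E V K

Post-order visits the left subtree, then the right subtree, then the node.
At K: go left to V.
  At V: go left to E.
    At E: go left to Y.
      At Y: go left to Q.
        At Q: go left to F.
          At F: go left to N.
            N is a leaf — visit N.
          At F: no right child.
          Visit F.
        At Q: no right child.
        Visit Q.
      At Y: no right child.
      Visit Y.
    At E: no right child.
    Visit E.
  At V: no right child.
  Visit V.
At K: no right child.
Visit K.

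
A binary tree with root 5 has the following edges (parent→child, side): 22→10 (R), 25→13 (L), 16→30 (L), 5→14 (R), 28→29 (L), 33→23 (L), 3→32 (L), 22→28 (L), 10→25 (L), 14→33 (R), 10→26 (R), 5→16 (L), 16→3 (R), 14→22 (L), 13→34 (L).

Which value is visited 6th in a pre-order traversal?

Pre-order visits the node, then its left subtree, then its right subtree.
Visit 5.
At 5: go left to 16.
  Visit 16.
  At 16: go left to 30.
    30 is a leaf — visit 30.
  At 16: go right to 3.
    Visit 3.
    At 3: go left to 32.
      32 is a leaf — visit 32.
    At 3: no right child.
At 5: go right to 14.
  Visit 14.
  At 14: go left to 22.
    Visit 22.
    At 22: go left to 28.
      Visit 28.
      At 28: go left to 29.
        29 is a leaf — visit 29.
      At 28: no right child.
    At 22: go right to 10.
      Visit 10.
      At 10: go left to 25.
        Visit 25.
        At 25: go left to 13.
          Visit 13.
          At 13: go left to 34.
            34 is a leaf — visit 34.
          At 13: no right child.
        At 25: no right child.
      At 10: go right to 26.
        26 is a leaf — visit 26.
  At 14: go right to 33.
    Visit 33.
    At 33: go left to 23.
      23 is a leaf — visit 23.
    At 33: no right child.
Full pre-order sequence: 5, 16, 30, 3, 32, 14, 22, 28, 29, 10, 25, 13, 34, 26, 33, 23.

14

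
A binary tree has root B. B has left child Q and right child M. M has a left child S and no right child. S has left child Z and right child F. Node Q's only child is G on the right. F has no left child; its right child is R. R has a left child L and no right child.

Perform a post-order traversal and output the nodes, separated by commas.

Post-order visits the left subtree, then the right subtree, then the node.
At B: go left to Q.
  At Q: no left child.
  At Q: go right to G.
    G is a leaf — visit G.
  Visit Q.
At B: go right to M.
  At M: go left to S.
    At S: go left to Z.
      Z is a leaf — visit Z.
    At S: go right to F.
      At F: no left child.
      At F: go right to R.
        At R: go left to L.
          L is a leaf — visit L.
        At R: no right child.
        Visit R.
      Visit F.
    Visit S.
  At M: no right child.
  Visit M.
Visit B.

G, Q, Z, L, R, F, S, M, B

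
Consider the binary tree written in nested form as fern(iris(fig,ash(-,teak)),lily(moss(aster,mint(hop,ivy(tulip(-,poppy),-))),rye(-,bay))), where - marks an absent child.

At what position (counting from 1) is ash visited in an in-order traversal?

In-order visits the left subtree, then the node, then the right subtree.
At fern: go left to iris.
  At iris: go left to fig.
    fig is a leaf — visit fig.
  Visit iris.
  At iris: go right to ash.
    At ash: no left child.
    Visit ash.
    At ash: go right to teak.
      teak is a leaf — visit teak.
Visit fern.
At fern: go right to lily.
  At lily: go left to moss.
    At moss: go left to aster.
      aster is a leaf — visit aster.
    Visit moss.
    At moss: go right to mint.
      At mint: go left to hop.
        hop is a leaf — visit hop.
      Visit mint.
      At mint: go right to ivy.
        At ivy: go left to tulip.
          At tulip: no left child.
          Visit tulip.
          At tulip: go right to poppy.
            poppy is a leaf — visit poppy.
        Visit ivy.
        At ivy: no right child.
  Visit lily.
  At lily: go right to rye.
    At rye: no left child.
    Visit rye.
    At rye: go right to bay.
      bay is a leaf — visit bay.
Full in-order sequence: fig, iris, ash, teak, fern, aster, moss, hop, mint, tulip, poppy, ivy, lily, rye, bay.

3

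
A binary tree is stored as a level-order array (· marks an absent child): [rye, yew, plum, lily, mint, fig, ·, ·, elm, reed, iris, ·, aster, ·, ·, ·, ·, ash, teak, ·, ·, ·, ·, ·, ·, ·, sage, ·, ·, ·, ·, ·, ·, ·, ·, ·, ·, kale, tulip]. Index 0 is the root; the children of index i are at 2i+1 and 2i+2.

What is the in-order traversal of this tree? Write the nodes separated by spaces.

lily ash elm kale teak tulip yew reed mint iris rye fig aster sage plum

In-order visits the left subtree, then the node, then the right subtree.
At rye: go left to yew.
  At yew: go left to lily.
    At lily: no left child.
    Visit lily.
    At lily: go right to elm.
      At elm: go left to ash.
        ash is a leaf — visit ash.
      Visit elm.
      At elm: go right to teak.
        At teak: go left to kale.
          kale is a leaf — visit kale.
        Visit teak.
        At teak: go right to tulip.
          tulip is a leaf — visit tulip.
  Visit yew.
  At yew: go right to mint.
    At mint: go left to reed.
      reed is a leaf — visit reed.
    Visit mint.
    At mint: go right to iris.
      iris is a leaf — visit iris.
Visit rye.
At rye: go right to plum.
  At plum: go left to fig.
    At fig: no left child.
    Visit fig.
    At fig: go right to aster.
      At aster: no left child.
      Visit aster.
      At aster: go right to sage.
        sage is a leaf — visit sage.
  Visit plum.
  At plum: no right child.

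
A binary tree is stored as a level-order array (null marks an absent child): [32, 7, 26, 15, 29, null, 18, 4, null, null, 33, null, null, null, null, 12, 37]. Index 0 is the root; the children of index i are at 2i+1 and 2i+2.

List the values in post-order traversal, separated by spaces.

12 37 4 15 33 29 7 18 26 32

Post-order visits the left subtree, then the right subtree, then the node.
At 32: go left to 7.
  At 7: go left to 15.
    At 15: go left to 4.
      At 4: go left to 12.
        12 is a leaf — visit 12.
      At 4: go right to 37.
        37 is a leaf — visit 37.
      Visit 4.
    At 15: no right child.
    Visit 15.
  At 7: go right to 29.
    At 29: no left child.
    At 29: go right to 33.
      33 is a leaf — visit 33.
    Visit 29.
  Visit 7.
At 32: go right to 26.
  At 26: no left child.
  At 26: go right to 18.
    18 is a leaf — visit 18.
  Visit 26.
Visit 32.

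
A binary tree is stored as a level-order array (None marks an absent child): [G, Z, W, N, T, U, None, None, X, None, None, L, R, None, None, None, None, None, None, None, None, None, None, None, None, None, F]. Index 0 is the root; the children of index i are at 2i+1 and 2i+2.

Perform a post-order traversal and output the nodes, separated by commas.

X, N, T, Z, L, F, R, U, W, G

Post-order visits the left subtree, then the right subtree, then the node.
At G: go left to Z.
  At Z: go left to N.
    At N: no left child.
    At N: go right to X.
      X is a leaf — visit X.
    Visit N.
  At Z: go right to T.
    T is a leaf — visit T.
  Visit Z.
At G: go right to W.
  At W: go left to U.
    At U: go left to L.
      L is a leaf — visit L.
    At U: go right to R.
      At R: no left child.
      At R: go right to F.
        F is a leaf — visit F.
      Visit R.
    Visit U.
  At W: no right child.
  Visit W.
Visit G.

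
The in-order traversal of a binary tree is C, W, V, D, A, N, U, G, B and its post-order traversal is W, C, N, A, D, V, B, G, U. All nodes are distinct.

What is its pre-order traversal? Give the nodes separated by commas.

The last element of post-order is the root; it splits in-order into left and right subtrees.
Root U: left subtree has 6 nodes {C, W, V, D, A, N}, right has 2 {G, B}.
  Root V: left subtree has 2 nodes {C, W}, right has 3 {D, A, N}.
    Root C: left subtree has 0 nodes { }, right has 1 {W}.
    Root D: left subtree has 0 nodes { }, right has 2 {A, N}.
      Root A: left subtree has 0 nodes { }, right has 1 {N}.
  Root G: left subtree has 0 nodes { }, right has 1 {B}.

U, V, C, W, D, A, N, G, B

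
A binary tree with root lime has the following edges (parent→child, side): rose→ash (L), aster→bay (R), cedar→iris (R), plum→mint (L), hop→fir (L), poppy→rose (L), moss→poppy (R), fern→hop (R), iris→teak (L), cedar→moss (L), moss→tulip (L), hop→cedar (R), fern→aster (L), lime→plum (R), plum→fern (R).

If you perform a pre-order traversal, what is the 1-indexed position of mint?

3

Pre-order visits the node, then its left subtree, then its right subtree.
Visit lime.
At lime: no left child.
At lime: go right to plum.
  Visit plum.
  At plum: go left to mint.
    mint is a leaf — visit mint.
  At plum: go right to fern.
    Visit fern.
    At fern: go left to aster.
      Visit aster.
      At aster: no left child.
      At aster: go right to bay.
        bay is a leaf — visit bay.
    At fern: go right to hop.
      Visit hop.
      At hop: go left to fir.
        fir is a leaf — visit fir.
      At hop: go right to cedar.
        Visit cedar.
        At cedar: go left to moss.
          Visit moss.
          At moss: go left to tulip.
            tulip is a leaf — visit tulip.
          At moss: go right to poppy.
            Visit poppy.
            At poppy: go left to rose.
              Visit rose.
              At rose: go left to ash.
                ash is a leaf — visit ash.
              At rose: no right child.
            At poppy: no right child.
        At cedar: go right to iris.
          Visit iris.
          At iris: go left to teak.
            teak is a leaf — visit teak.
          At iris: no right child.
Full pre-order sequence: lime, plum, mint, fern, aster, bay, hop, fir, cedar, moss, tulip, poppy, rose, ash, iris, teak.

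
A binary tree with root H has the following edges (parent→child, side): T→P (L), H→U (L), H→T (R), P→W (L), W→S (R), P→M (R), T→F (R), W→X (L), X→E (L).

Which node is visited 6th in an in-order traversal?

In-order visits the left subtree, then the node, then the right subtree.
At H: go left to U.
  U is a leaf — visit U.
Visit H.
At H: go right to T.
  At T: go left to P.
    At P: go left to W.
      At W: go left to X.
        At X: go left to E.
          E is a leaf — visit E.
        Visit X.
        At X: no right child.
      Visit W.
      At W: go right to S.
        S is a leaf — visit S.
    Visit P.
    At P: go right to M.
      M is a leaf — visit M.
  Visit T.
  At T: go right to F.
    F is a leaf — visit F.
Full in-order sequence: U, H, E, X, W, S, P, M, T, F.

S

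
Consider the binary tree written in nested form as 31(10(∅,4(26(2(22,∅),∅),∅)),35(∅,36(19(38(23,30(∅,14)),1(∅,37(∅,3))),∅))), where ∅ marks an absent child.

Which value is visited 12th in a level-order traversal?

Level-order visits nodes level by level from the root, left to right within each level.
Level 0: 31
Level 1: 10, 35
Level 2: 4, 36
Level 3: 26, 19
Level 4: 2, 38, 1
Level 5: 22, 23, 30, 37
Level 6: 14, 3
Full level-order sequence: 31, 10, 35, 4, 36, 26, 19, 2, 38, 1, 22, 23, 30, 37, 14, 3.

23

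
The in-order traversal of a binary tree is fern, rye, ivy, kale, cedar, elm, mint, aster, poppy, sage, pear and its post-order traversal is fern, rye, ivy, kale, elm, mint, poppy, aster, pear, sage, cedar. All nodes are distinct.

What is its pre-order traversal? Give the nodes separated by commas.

cedar, kale, ivy, rye, fern, sage, aster, mint, elm, poppy, pear

The last element of post-order is the root; it splits in-order into left and right subtrees.
Root cedar: left subtree has 4 nodes {fern, rye, ivy, kale}, right has 6 {elm, mint, aster, poppy, sage, pear}.
  Root kale: left subtree has 3 nodes {fern, rye, ivy}, right has 0 { }.
    Root ivy: left subtree has 2 nodes {fern, rye}, right has 0 { }.
      Root rye: left subtree has 1 node {fern}, right has 0 { }.
  Root sage: left subtree has 4 nodes {elm, mint, aster, poppy}, right has 1 {pear}.
    Root aster: left subtree has 2 nodes {elm, mint}, right has 1 {poppy}.
      Root mint: left subtree has 1 node {elm}, right has 0 { }.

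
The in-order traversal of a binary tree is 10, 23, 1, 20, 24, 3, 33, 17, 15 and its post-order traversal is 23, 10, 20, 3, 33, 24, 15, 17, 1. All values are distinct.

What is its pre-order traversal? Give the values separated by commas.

The last element of post-order is the root; it splits in-order into left and right subtrees.
Root 1: left subtree has 2 nodes {10, 23}, right has 6 {20, 24, 3, 33, 17, 15}.
  Root 10: left subtree has 0 nodes { }, right has 1 {23}.
  Root 17: left subtree has 4 nodes {20, 24, 3, 33}, right has 1 {15}.
    Root 24: left subtree has 1 node {20}, right has 2 {3, 33}.
      Root 33: left subtree has 1 node {3}, right has 0 { }.

1, 10, 23, 17, 24, 20, 33, 3, 15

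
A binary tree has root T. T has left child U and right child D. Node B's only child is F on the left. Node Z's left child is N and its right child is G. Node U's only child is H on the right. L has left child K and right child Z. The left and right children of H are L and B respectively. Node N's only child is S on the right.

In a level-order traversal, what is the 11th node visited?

G

Level-order visits nodes level by level from the root, left to right within each level.
Level 0: T
Level 1: U, D
Level 2: H
Level 3: L, B
Level 4: K, Z, F
Level 5: N, G
Level 6: S
Full level-order sequence: T, U, D, H, L, B, K, Z, F, N, G, S.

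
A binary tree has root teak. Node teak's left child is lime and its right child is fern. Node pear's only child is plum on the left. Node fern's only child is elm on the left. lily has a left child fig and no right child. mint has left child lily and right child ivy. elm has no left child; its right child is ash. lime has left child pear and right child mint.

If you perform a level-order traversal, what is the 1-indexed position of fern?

Level-order visits nodes level by level from the root, left to right within each level.
Level 0: teak
Level 1: lime, fern
Level 2: pear, mint, elm
Level 3: plum, lily, ivy, ash
Level 4: fig
Full level-order sequence: teak, lime, fern, pear, mint, elm, plum, lily, ivy, ash, fig.

3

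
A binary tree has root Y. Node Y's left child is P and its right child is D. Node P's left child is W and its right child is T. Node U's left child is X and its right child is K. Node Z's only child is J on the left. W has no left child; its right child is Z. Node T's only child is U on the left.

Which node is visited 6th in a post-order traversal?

Post-order visits the left subtree, then the right subtree, then the node.
At Y: go left to P.
  At P: go left to W.
    At W: no left child.
    At W: go right to Z.
      At Z: go left to J.
        J is a leaf — visit J.
      At Z: no right child.
      Visit Z.
    Visit W.
  At P: go right to T.
    At T: go left to U.
      At U: go left to X.
        X is a leaf — visit X.
      At U: go right to K.
        K is a leaf — visit K.
      Visit U.
    At T: no right child.
    Visit T.
  Visit P.
At Y: go right to D.
  D is a leaf — visit D.
Visit Y.
Full post-order sequence: J, Z, W, X, K, U, T, P, D, Y.

U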